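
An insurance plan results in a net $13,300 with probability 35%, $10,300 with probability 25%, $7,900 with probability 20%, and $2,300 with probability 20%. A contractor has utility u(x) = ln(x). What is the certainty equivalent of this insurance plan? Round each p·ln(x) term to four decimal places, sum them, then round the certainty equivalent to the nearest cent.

E[u] = 0.35·ln(13300) + 0.25·ln(10300) + 0.2·ln(7900) + 0.2·ln(2300) = 3.3234 + 2.3100 + 1.7949 + 1.5481 = 8.9764
CE = e^8.9764 ≈ 7914.09

$7,914.09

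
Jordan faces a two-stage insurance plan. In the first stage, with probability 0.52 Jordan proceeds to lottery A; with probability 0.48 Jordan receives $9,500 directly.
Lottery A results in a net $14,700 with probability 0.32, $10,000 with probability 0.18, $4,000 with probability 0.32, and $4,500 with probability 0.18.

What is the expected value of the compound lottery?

$9,028.88

EV(A) = 0.32 × 14700 + 0.18 × 10000 + 0.32 × 4000 + 0.18 × 4500 = 4704 + 1800 + 1280 + 810 = 8594
Branch B: 9500 (certain)
Overall = 0.52 × 8594 + 0.48 × 9500 = 4468.88 + 4560 = 9028.88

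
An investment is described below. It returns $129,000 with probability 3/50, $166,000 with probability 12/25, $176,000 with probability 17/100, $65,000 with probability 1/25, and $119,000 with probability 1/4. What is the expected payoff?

EV = 3/50 × 129000 + 12/25 × 166000 + 17/100 × 176000 + 1/25 × 65000 + 1/4 × 119000 = 7740 + 79680 + 29920 + 2600 + 29750 = 149690

$149,690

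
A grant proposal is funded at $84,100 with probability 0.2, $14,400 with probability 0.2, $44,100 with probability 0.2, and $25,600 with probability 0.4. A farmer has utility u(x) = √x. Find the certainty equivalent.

E[u] = 0.2·√84100 + 0.2·√14400 + 0.2·√44100 + 0.4·√25600 = 0.2·290 + 0.2·120 + 0.2·210 + 0.4·160 = 188
CE = (188)² = 35344

$35,344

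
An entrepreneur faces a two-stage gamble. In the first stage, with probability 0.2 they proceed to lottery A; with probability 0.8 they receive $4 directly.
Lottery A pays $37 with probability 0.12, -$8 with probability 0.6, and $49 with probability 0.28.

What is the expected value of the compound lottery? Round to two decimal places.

EV(A) = 0.12 × 37 + 0.6 × (-8) + 0.28 × 49 = 4.44 − 4.8 + 13.72 = 13.36
Branch B: 4 (certain)
Overall = 0.2 × 13.36 + 0.8 × 4 = 2.672 + 3.2 = 5.872

$5.87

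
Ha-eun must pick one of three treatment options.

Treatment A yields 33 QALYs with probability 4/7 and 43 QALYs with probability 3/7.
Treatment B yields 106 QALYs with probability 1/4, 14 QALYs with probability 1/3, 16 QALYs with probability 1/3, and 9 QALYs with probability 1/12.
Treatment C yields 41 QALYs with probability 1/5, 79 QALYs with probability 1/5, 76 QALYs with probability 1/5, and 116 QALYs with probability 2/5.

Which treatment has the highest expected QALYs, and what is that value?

Treatment C (85.6 QALYs)

Treatment A = 4/7 × 33 + 3/7 × 43 = 18.8571 + 18.4286 = 37.2857
Treatment B = 1/4 × 106 + 1/3 × 14 + 1/3 × 16 + 1/12 × 9 = 26.5 + 4.6667 + 5.3333 + 0.75 = 37.25
Treatment C = 1/5 × 41 + 1/5 × 79 + 1/5 × 76 + 2/5 × 116 = 8.2 + 15.8 + 15.2 + 46.4 = 85.6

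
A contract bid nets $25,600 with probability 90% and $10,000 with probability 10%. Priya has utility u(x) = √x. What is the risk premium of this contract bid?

$324

E[u] = 0.9·√25600 + 0.1·√10000 = 0.9·160 + 0.1·100 = 154
CE = (154)² = 23716
Risk premium = EV − CE = 24040 − 23716 = 324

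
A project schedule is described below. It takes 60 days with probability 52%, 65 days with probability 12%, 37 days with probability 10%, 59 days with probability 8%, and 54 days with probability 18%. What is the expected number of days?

EV = 0.52 × 60 + 0.12 × 65 + 0.1 × 37 + 0.08 × 59 + 0.18 × 54 = 31.2 + 7.8 + 3.7 + 4.72 + 9.72 = 57.14

57.14 days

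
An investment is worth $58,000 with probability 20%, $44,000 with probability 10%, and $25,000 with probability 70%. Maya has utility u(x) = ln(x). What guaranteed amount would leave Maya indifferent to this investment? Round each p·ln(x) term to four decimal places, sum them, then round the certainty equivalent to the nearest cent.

$31,300.83

E[u] = 0.2·ln(58000) + 0.1·ln(44000) + 0.7·ln(25000) = 2.1936 + 1.0692 + 7.0886 = 10.3514
CE = e^10.3514 ≈ 31300.83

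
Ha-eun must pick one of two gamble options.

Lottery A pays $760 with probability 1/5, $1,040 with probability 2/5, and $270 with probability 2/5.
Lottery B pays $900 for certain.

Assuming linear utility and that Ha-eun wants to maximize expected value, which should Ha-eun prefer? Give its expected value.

Lottery B ($900)

Lottery A = 1/5 × 760 + 2/5 × 1040 + 2/5 × 270 = 152 + 416 + 108 = 676
Lottery B: 900 (certain)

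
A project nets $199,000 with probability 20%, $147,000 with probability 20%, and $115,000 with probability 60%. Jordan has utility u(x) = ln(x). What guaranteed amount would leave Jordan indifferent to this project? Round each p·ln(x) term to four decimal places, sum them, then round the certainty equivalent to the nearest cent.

E[u] = 0.2·ln(199000) + 0.2·ln(147000) + 0.6·ln(115000) = 2.4402 + 2.3796 + 6.9916 = 11.8114
CE = e^11.8114 ≈ 134780.12

$134,780.12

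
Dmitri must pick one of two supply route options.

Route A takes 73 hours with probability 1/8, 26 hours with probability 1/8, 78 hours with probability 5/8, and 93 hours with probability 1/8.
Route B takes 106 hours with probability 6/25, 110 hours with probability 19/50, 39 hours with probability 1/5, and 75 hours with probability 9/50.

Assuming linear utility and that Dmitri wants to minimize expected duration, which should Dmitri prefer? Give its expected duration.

Route A (72.75 hours)

Route A = 1/8 × 73 + 1/8 × 26 + 5/8 × 78 + 1/8 × 93 = 9.125 + 3.25 + 48.75 + 11.625 = 72.75
Route B = 6/25 × 106 + 19/50 × 110 + 1/5 × 39 + 9/50 × 75 = 25.44 + 41.8 + 7.8 + 13.5 = 88.54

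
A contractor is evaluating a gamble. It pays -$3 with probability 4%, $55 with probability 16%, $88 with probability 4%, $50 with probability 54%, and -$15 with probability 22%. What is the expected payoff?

$35.90

EV = 0.04 × (-3) + 0.16 × 55 + 0.04 × 88 + 0.54 × 50 + 0.22 × (-15) = -0.12 + 8.8 + 3.52 + 27 − 3.3 = 35.9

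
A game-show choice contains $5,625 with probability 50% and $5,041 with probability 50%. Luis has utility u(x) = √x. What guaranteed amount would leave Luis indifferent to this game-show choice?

$5,329

E[u] = 0.5·√5625 + 0.5·√5041 = 0.5·75 + 0.5·71 = 73
CE = (73)² = 5329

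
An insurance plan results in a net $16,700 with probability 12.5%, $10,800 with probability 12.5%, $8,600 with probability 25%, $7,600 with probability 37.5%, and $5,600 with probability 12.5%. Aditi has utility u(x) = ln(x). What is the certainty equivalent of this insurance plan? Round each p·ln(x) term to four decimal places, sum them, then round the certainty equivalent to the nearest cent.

$8,699.32

E[u] = 0.125·ln(16700) + 0.125·ln(10800) + 0.25·ln(8600) + 0.375·ln(7600) + 0.125·ln(5600) = 1.2154 + 1.1609 + 2.2649 + 3.3510 + 1.0788 = 9.0710
CE = e^9.0710 ≈ 8699.32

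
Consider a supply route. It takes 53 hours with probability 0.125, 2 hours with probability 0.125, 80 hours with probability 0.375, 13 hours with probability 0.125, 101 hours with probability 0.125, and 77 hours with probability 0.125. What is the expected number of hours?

60.75 hours

EV = 0.125 × 53 + 0.125 × 2 + 0.375 × 80 + 0.125 × 13 + 0.125 × 101 + 0.125 × 77 = 6.625 + 0.25 + 30 + 1.625 + 12.625 + 9.625 = 60.75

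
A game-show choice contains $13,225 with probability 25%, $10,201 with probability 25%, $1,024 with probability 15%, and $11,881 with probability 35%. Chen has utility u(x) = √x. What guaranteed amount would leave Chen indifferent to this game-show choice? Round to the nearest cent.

E[u] = 0.25·√13225 + 0.25·√10201 + 0.15·√1024 + 0.35·√11881 = 0.25·115 + 0.25·101 + 0.15·32 + 0.35·109 = 96.95
CE = (96.95)² = 9399.3025

$9,399.30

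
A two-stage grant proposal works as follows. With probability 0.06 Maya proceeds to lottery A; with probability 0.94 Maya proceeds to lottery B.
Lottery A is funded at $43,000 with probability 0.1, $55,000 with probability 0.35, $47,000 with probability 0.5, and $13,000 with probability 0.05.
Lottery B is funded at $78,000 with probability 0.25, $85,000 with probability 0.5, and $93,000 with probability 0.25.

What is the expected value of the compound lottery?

$82,997

EV(A) = 0.1 × 43000 + 0.35 × 55000 + 0.5 × 47000 + 0.05 × 13000 = 4300 + 19250 + 23500 + 650 = 47700
EV(B) = 0.25 × 78000 + 0.5 × 85000 + 0.25 × 93000 = 19500 + 42500 + 23250 = 85250
Overall = 0.06 × 47700 + 0.94 × 85250 = 2862 + 80135 = 82997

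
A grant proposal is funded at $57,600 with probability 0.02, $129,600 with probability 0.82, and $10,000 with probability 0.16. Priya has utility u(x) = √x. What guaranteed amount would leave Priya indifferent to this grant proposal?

$99,856

E[u] = 0.02·√57600 + 0.82·√129600 + 0.16·√10000 = 0.02·240 + 0.82·360 + 0.16·100 = 316
CE = (316)² = 99856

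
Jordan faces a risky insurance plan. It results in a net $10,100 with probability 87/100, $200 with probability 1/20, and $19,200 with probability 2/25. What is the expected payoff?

$10,333

EV = 87/100 × 10100 + 1/20 × 200 + 2/25 × 19200 = 8787 + 10 + 1536 = 10333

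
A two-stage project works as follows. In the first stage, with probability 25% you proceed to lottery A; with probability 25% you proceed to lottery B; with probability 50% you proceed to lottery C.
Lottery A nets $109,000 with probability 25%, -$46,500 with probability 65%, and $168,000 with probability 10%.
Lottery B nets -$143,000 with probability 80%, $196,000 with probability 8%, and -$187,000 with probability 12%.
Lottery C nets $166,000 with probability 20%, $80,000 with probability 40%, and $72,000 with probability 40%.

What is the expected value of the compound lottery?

EV(A) = 0.25 × 109000 + 0.65 × (-46500) + 0.1 × 168000 = 27250 − 30225 + 16800 = 13825
EV(B) = 0.8 × (-143000) + 0.08 × 196000 + 0.12 × (-187000) = -114400 + 15680 − 22440 = -121160
EV(C) = 0.2 × 166000 + 0.4 × 80000 + 0.4 × 72000 = 33200 + 32000 + 28800 = 94000
Overall = 0.25 × 13825 + 0.25 × (-121160) + 0.5 × 94000 = 3456.25 − 30290 + 47000 = 20166.25

$20,166.25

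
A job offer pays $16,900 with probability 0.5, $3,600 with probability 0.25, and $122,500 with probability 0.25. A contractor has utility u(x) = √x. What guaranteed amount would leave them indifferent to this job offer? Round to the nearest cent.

$28,056.25

E[u] = 0.5·√16900 + 0.25·√3600 + 0.25·√122500 = 0.5·130 + 0.25·60 + 0.25·350 = 167.5
CE = (167.5)² = 28056.25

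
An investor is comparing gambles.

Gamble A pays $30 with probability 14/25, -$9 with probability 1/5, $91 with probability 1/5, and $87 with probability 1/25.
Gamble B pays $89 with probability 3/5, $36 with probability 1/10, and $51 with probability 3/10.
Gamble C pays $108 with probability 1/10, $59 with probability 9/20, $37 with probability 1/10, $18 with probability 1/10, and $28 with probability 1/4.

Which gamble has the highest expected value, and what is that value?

Gamble B ($72.30)

Gamble A = 14/25 × 30 + 1/5 × (-9) + 1/5 × 91 + 1/25 × 87 = 16.8 − 1.8 + 18.2 + 3.48 = 36.68
Gamble B = 3/5 × 89 + 1/10 × 36 + 3/10 × 51 = 53.4 + 3.6 + 15.3 = 72.3
Gamble C = 1/10 × 108 + 9/20 × 59 + 1/10 × 37 + 1/10 × 18 + 1/4 × 28 = 10.8 + 26.55 + 3.7 + 1.8 + 7 = 49.85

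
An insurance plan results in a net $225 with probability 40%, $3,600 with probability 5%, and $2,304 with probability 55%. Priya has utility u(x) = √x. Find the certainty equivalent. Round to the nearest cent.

$1,253.16

E[u] = 0.4·√225 + 0.05·√3600 + 0.55·√2304 = 0.4·15 + 0.05·60 + 0.55·48 = 35.4
CE = (35.4)² = 1253.16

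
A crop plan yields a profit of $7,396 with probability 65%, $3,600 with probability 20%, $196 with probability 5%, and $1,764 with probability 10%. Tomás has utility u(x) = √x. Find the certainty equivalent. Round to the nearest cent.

$5,299.84

E[u] = 0.65·√7396 + 0.2·√3600 + 0.05·√196 + 0.1·√1764 = 0.65·86 + 0.2·60 + 0.05·14 + 0.1·42 = 72.8
CE = (72.8)² = 5299.84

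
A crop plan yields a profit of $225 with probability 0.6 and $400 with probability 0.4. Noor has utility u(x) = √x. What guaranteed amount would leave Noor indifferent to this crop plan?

E[u] = 0.6·√225 + 0.4·√400 = 0.6·15 + 0.4·20 = 17
CE = (17)² = 289

$289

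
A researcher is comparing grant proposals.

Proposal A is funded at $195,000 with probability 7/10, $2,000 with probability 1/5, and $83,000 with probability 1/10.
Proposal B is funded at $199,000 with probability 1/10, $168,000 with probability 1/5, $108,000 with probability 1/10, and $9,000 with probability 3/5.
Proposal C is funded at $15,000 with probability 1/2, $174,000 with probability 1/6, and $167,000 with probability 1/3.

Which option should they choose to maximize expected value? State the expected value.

Proposal A ($145,200)

Proposal A = 7/10 × 195000 + 1/5 × 2000 + 1/10 × 83000 = 136500 + 400 + 8300 = 145200
Proposal B = 1/10 × 199000 + 1/5 × 168000 + 1/10 × 108000 + 3/5 × 9000 = 19900 + 33600 + 10800 + 5400 = 69700
Proposal C = 1/2 × 15000 + 1/6 × 174000 + 1/3 × 167000 = 7500 + 29000 + 55666.6667 = 92166.6667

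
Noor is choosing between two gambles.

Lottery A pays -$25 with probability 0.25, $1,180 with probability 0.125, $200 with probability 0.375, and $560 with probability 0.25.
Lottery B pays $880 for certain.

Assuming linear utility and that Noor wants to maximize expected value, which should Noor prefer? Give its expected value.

Lottery B ($880)

Lottery A = 0.25 × (-25) + 0.125 × 1180 + 0.375 × 200 + 0.25 × 560 = -6.25 + 147.5 + 75 + 140 = 356.25
Lottery B: 880 (certain)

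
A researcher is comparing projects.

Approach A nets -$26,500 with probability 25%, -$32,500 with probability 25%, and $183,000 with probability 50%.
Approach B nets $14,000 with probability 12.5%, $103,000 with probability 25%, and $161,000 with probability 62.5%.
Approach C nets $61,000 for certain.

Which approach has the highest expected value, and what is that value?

Approach B ($128,125)

Approach A = 0.25 × (-26500) + 0.25 × (-32500) + 0.5 × 183000 = -6625 − 8125 + 91500 = 76750
Approach B = 0.125 × 14000 + 0.25 × 103000 + 0.625 × 161000 = 1750 + 25750 + 100625 = 128125
Approach C: 61000 (certain)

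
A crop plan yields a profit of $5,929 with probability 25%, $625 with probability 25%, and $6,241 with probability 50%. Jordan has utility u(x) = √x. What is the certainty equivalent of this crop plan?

E[u] = 0.25·√5929 + 0.25·√625 + 0.5·√6241 = 0.25·77 + 0.25·25 + 0.5·79 = 65
CE = (65)² = 4225

$4,225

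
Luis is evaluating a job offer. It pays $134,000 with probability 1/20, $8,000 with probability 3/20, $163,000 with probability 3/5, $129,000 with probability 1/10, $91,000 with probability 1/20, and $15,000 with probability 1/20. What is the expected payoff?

EV = 1/20 × 134000 + 3/20 × 8000 + 3/5 × 163000 + 1/10 × 129000 + 1/20 × 91000 + 1/20 × 15000 = 6700 + 1200 + 97800 + 12900 + 4550 + 750 = 123900

$123,900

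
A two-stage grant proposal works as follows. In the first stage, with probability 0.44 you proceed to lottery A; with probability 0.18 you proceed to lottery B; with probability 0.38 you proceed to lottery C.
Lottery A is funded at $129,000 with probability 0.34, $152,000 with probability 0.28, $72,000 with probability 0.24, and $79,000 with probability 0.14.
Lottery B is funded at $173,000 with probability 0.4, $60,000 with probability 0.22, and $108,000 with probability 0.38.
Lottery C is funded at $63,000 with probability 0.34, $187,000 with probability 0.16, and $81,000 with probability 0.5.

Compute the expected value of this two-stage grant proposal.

$107,612.80

EV(A) = 0.34 × 129000 + 0.28 × 152000 + 0.24 × 72000 + 0.14 × 79000 = 43860 + 42560 + 17280 + 11060 = 114760
EV(B) = 0.4 × 173000 + 0.22 × 60000 + 0.38 × 108000 = 69200 + 13200 + 41040 = 123440
EV(C) = 0.34 × 63000 + 0.16 × 187000 + 0.5 × 81000 = 21420 + 29920 + 40500 = 91840
Overall = 0.44 × 114760 + 0.18 × 123440 + 0.38 × 91840 = 50494.4 + 22219.2 + 34899.2 = 107612.8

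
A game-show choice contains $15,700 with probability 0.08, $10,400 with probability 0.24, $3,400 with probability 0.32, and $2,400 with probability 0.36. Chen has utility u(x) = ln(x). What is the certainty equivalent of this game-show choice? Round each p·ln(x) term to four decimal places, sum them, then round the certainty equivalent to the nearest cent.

$4,433.30

E[u] = 0.08·ln(15700) + 0.24·ln(10400) + 0.32·ln(3400) + 0.36·ln(2400) = 0.7729 + 2.2199 + 2.6021 + 2.8020 = 8.3969
CE = e^8.3969 ≈ 4433.30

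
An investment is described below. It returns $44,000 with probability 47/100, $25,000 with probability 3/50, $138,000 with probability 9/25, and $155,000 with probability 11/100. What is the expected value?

$88,910

EV = 47/100 × 44000 + 3/50 × 25000 + 9/25 × 138000 + 11/100 × 155000 = 20680 + 1500 + 49680 + 17050 = 88910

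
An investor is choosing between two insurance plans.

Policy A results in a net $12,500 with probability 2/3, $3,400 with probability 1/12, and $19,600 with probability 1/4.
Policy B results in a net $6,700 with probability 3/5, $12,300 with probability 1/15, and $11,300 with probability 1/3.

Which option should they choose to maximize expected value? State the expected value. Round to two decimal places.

Policy A ($13,516.67)

Policy A = 2/3 × 12500 + 1/12 × 3400 + 1/4 × 19600 = 8333.3333 + 283.3333 + 4900 = 13516.6667
Policy B = 3/5 × 6700 + 1/15 × 12300 + 1/3 × 11300 = 4020 + 820 + 3766.6667 = 8606.6667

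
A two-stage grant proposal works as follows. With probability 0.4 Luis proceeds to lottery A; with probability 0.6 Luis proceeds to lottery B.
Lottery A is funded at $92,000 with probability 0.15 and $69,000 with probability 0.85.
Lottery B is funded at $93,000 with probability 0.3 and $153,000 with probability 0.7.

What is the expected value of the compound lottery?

EV(A) = 0.15 × 92000 + 0.85 × 69000 = 13800 + 58650 = 72450
EV(B) = 0.3 × 93000 + 0.7 × 153000 = 27900 + 107100 = 135000
Overall = 0.4 × 72450 + 0.6 × 135000 = 28980 + 81000 = 109980

$109,980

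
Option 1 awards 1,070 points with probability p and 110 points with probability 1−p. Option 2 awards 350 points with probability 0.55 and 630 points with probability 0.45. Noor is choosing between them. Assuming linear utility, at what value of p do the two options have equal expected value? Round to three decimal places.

p = 0.381

EV(Option 2) = 0.55 × 350 + 0.45 × 630 = 192.5 + 283.5 = 476
p·1070 + (1−p)·110 = 476
960p + 110 = 476
p = (476 − 110) / 960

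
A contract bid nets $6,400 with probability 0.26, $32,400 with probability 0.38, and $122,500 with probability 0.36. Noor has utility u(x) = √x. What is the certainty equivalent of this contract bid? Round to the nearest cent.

$46,311.04

E[u] = 0.26·√6400 + 0.38·√32400 + 0.36·√122500 = 0.26·80 + 0.38·180 + 0.36·350 = 215.2
CE = (215.2)² = 46311.04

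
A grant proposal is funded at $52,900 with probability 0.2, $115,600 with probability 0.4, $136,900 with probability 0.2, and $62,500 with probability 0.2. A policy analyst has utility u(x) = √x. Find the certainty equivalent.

$93,636

E[u] = 0.2·√52900 + 0.4·√115600 + 0.2·√136900 + 0.2·√62500 = 0.2·230 + 0.4·340 + 0.2·370 + 0.2·250 = 306
CE = (306)² = 93636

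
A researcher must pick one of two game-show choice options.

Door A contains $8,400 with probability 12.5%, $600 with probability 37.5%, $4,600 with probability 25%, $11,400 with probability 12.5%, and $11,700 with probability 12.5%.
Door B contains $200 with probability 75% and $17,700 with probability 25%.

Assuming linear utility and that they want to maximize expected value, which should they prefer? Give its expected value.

Door A = 0.125 × 8400 + 0.375 × 600 + 0.25 × 4600 + 0.125 × 11400 + 0.125 × 11700 = 1050 + 225 + 1150 + 1425 + 1462.5 = 5312.5
Door B = 0.75 × 200 + 0.25 × 17700 = 150 + 4425 = 4575

Door A ($5,312.50)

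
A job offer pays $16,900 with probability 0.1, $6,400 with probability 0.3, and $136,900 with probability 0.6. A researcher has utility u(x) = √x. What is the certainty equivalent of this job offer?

$67,081

E[u] = 0.1·√16900 + 0.3·√6400 + 0.6·√136900 = 0.1·130 + 0.3·80 + 0.6·370 = 259
CE = (259)² = 67081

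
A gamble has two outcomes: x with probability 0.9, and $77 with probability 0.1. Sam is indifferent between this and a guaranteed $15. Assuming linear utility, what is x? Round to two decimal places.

0.9·x + 0.1·77 = 15
0.9·x = 15 − 7.7 = 7.3
x = 7.3 / 0.9 = 8.1111

x = $8.11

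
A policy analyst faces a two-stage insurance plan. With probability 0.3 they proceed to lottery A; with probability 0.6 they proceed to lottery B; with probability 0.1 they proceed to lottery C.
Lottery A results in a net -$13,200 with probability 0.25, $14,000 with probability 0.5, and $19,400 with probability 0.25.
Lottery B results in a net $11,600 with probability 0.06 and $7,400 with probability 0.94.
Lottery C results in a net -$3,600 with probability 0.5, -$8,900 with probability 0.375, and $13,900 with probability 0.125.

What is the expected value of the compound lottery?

$6,816.20

EV(A) = 0.25 × (-13200) + 0.5 × 14000 + 0.25 × 19400 = -3300 + 7000 + 4850 = 8550
EV(B) = 0.06 × 11600 + 0.94 × 7400 = 696 + 6956 = 7652
EV(C) = 0.5 × (-3600) + 0.375 × (-8900) + 0.125 × 13900 = -1800 − 3337.5 + 1737.5 = -3400
Overall = 0.3 × 8550 + 0.6 × 7652 + 0.1 × (-3400) = 2565 + 4591.2 − 340 = 6816.2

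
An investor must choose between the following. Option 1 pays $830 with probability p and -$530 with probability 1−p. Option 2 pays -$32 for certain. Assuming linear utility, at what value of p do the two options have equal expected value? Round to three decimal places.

p = 0.366

p·830 + (1−p)·(-530) = -32
1360p − 530 = -32
p = (-32 + 530) / 1360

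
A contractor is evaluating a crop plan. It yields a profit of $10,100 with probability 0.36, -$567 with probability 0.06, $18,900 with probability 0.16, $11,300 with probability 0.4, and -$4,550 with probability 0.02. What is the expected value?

$11,054.98

EV = 0.36 × 10100 + 0.06 × (-567) + 0.16 × 18900 + 0.4 × 11300 + 0.02 × (-4550) = 3636 − 34.02 + 3024 + 4520 − 91 = 11054.98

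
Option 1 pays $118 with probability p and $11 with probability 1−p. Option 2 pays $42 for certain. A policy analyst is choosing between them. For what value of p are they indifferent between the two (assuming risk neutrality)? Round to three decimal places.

p·118 + (1−p)·11 = 42
107p + 11 = 42
p = (42 − 11) / 107

p = 0.290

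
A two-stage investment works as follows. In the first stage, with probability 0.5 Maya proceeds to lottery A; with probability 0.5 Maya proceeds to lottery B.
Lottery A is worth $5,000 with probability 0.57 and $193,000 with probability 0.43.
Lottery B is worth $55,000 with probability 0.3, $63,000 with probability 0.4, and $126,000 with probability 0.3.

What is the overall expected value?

$82,670

EV(A) = 0.57 × 5000 + 0.43 × 193000 = 2850 + 82990 = 85840
EV(B) = 0.3 × 55000 + 0.4 × 63000 + 0.3 × 126000 = 16500 + 25200 + 37800 = 79500
Overall = 0.5 × 85840 + 0.5 × 79500 = 42920 + 39750 = 82670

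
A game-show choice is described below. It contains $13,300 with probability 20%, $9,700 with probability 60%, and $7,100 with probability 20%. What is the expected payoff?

$9,900

EV = 0.2 × 13300 + 0.6 × 9700 + 0.2 × 7100 = 2660 + 5820 + 1420 = 9900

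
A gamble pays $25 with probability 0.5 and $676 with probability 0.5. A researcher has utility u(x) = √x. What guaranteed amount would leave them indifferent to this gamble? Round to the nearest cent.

$240.25

E[u] = 0.5·√25 + 0.5·√676 = 0.5·5 + 0.5·26 = 15.5
CE = (15.5)² = 240.25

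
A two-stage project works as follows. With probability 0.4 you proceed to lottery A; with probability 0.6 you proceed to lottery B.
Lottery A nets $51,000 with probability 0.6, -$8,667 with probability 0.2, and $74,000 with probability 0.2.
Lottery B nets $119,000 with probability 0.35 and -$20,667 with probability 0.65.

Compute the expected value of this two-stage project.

EV(A) = 0.6 × 51000 + 0.2 × (-8667) + 0.2 × 74000 = 30600 − 1733.4 + 14800 = 43666.6
EV(B) = 0.35 × 119000 + 0.65 × (-20667) = 41650 − 13433.55 = 28216.45
Overall = 0.4 × 43666.6 + 0.6 × 28216.45 = 17466.64 + 16929.87 = 34396.51

$34,396.51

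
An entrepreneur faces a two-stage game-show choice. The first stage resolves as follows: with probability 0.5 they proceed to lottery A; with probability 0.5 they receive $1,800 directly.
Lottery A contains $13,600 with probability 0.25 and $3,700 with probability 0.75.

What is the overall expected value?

EV(A) = 0.25 × 13600 + 0.75 × 3700 = 3400 + 2775 = 6175
Branch B: 1800 (certain)
Overall = 0.5 × 6175 + 0.5 × 1800 = 3087.5 + 900 = 3987.5

$3,987.50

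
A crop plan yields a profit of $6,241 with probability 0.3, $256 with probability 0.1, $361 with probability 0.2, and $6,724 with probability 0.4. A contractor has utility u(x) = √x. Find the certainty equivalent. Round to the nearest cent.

E[u] = 0.3·√6241 + 0.1·√256 + 0.2·√361 + 0.4·√6724 = 0.3·79 + 0.1·16 + 0.2·19 + 0.4·82 = 61.9
CE = (61.9)² = 3831.61

$3,831.61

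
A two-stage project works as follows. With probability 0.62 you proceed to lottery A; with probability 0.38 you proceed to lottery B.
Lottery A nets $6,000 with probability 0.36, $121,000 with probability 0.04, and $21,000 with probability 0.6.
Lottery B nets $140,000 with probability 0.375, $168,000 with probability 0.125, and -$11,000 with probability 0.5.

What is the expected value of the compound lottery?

$37,992

EV(A) = 0.36 × 6000 + 0.04 × 121000 + 0.6 × 21000 = 2160 + 4840 + 12600 = 19600
EV(B) = 0.375 × 140000 + 0.125 × 168000 + 0.5 × (-11000) = 52500 + 21000 − 5500 = 68000
Overall = 0.62 × 19600 + 0.38 × 68000 = 12152 + 25840 = 37992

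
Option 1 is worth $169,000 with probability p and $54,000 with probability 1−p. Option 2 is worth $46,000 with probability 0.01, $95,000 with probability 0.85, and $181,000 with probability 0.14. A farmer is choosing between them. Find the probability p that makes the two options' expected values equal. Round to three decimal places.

EV(Option 2) = 0.01 × 46000 + 0.85 × 95000 + 0.14 × 181000 = 460 + 80750 + 25340 = 106550
p·169000 + (1−p)·54000 = 106550
115000p + 54000 = 106550
p = (106550 − 54000) / 115000

p = 0.457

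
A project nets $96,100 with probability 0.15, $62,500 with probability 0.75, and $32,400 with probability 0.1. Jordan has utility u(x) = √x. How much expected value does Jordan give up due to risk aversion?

$1,026

E[u] = 0.15·√96100 + 0.75·√62500 + 0.1·√32400 = 0.15·310 + 0.75·250 + 0.1·180 = 252
CE = (252)² = 63504
Risk premium = EV − CE = 64530 − 63504 = 1026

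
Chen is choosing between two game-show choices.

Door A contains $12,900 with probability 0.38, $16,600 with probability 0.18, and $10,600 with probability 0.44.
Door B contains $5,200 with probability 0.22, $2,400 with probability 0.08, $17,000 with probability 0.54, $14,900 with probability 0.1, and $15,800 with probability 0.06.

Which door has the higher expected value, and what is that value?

Door B ($12,954)

Door A = 0.38 × 12900 + 0.18 × 16600 + 0.44 × 10600 = 4902 + 2988 + 4664 = 12554
Door B = 0.22 × 5200 + 0.08 × 2400 + 0.54 × 17000 + 0.1 × 14900 + 0.06 × 15800 = 1144 + 192 + 9180 + 1490 + 948 = 12954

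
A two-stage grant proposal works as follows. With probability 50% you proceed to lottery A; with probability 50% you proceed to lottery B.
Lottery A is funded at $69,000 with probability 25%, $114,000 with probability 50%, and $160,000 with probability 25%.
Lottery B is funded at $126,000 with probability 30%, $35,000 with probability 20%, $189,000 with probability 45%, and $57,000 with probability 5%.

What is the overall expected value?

EV(A) = 0.25 × 69000 + 0.5 × 114000 + 0.25 × 160000 = 17250 + 57000 + 40000 = 114250
EV(B) = 0.3 × 126000 + 0.2 × 35000 + 0.45 × 189000 + 0.05 × 57000 = 37800 + 7000 + 85050 + 2850 = 132700
Overall = 0.5 × 114250 + 0.5 × 132700 = 57125 + 66350 = 123475

$123,475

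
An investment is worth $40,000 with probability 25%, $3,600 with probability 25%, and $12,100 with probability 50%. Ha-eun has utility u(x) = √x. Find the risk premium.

$2,550

E[u] = 0.25·√40000 + 0.25·√3600 + 0.5·√12100 = 0.25·200 + 0.25·60 + 0.5·110 = 120
CE = (120)² = 14400
Risk premium = EV − CE = 16950 − 14400 = 2550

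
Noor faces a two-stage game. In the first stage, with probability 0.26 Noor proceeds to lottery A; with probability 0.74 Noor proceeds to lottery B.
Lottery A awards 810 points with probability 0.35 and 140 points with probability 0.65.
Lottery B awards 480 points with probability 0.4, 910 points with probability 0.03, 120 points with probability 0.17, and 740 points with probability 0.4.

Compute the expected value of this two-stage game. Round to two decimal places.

EV(A) = 0.35 × 810 + 0.65 × 140 = 283.5 + 91 = 374.5
EV(B) = 0.4 × 480 + 0.03 × 910 + 0.17 × 120 + 0.4 × 740 = 192 + 27.3 + 20.4 + 296 = 535.7
Overall = 0.26 × 374.5 + 0.74 × 535.7 = 97.37 + 396.418 = 493.788

493.79 points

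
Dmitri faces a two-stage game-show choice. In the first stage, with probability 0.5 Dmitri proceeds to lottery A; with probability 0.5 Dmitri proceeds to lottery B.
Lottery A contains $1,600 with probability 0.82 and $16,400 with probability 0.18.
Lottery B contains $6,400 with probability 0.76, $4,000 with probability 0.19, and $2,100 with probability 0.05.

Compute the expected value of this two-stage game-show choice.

EV(A) = 0.82 × 1600 + 0.18 × 16400 = 1312 + 2952 = 4264
EV(B) = 0.76 × 6400 + 0.19 × 4000 + 0.05 × 2100 = 4864 + 760 + 105 = 5729
Overall = 0.5 × 4264 + 0.5 × 5729 = 2132 + 2864.5 = 4996.5

$4,996.50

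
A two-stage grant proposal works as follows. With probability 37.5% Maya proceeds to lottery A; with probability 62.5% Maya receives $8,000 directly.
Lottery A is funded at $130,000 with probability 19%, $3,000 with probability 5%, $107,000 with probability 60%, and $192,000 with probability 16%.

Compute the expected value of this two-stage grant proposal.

$49,913.75

EV(A) = 0.19 × 130000 + 0.05 × 3000 + 0.6 × 107000 + 0.16 × 192000 = 24700 + 150 + 64200 + 30720 = 119770
Branch B: 8000 (certain)
Overall = 0.375 × 119770 + 0.625 × 8000 = 44913.75 + 5000 = 49913.75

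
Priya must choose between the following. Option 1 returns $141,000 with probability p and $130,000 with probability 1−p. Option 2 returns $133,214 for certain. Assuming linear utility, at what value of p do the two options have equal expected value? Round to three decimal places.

p = 0.292

p·141000 + (1−p)·130000 = 133214
11000p + 130000 = 133214
p = (133214 − 130000) / 11000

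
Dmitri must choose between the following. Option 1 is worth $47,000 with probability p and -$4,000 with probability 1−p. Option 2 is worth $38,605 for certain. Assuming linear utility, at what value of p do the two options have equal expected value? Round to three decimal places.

p = 0.835

p·47000 + (1−p)·(-4000) = 38605
51000p − 4000 = 38605
p = (38605 + 4000) / 51000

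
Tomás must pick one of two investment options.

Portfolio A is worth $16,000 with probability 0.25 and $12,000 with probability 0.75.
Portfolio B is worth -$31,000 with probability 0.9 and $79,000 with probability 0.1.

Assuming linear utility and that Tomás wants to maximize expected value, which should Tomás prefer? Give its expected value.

Portfolio A = 0.25 × 16000 + 0.75 × 12000 = 4000 + 9000 = 13000
Portfolio B = 0.9 × (-31000) + 0.1 × 79000 = -27900 + 7900 = -20000

Portfolio A ($13,000)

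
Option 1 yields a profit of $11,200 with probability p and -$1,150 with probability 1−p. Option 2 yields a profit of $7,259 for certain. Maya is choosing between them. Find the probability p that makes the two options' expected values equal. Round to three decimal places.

p·11200 + (1−p)·(-1150) = 7259
12350p − 1150 = 7259
p = (7259 + 1150) / 12350

p = 0.681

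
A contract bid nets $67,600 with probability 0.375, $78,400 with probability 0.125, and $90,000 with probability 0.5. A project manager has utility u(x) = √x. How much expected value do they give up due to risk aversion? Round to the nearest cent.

$343.75

E[u] = 0.375·√67600 + 0.125·√78400 + 0.5·√90000 = 0.375·260 + 0.125·280 + 0.5·300 = 282.5
CE = (282.5)² = 79806.25
Risk premium = EV − CE = 80150 − 79806.25 = 343.75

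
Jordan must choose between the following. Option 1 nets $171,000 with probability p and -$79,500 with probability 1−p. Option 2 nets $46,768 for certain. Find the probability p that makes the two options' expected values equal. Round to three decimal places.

p·171000 + (1−p)·(-79500) = 46768
250500p − 79500 = 46768
p = (46768 + 79500) / 250500

p = 0.504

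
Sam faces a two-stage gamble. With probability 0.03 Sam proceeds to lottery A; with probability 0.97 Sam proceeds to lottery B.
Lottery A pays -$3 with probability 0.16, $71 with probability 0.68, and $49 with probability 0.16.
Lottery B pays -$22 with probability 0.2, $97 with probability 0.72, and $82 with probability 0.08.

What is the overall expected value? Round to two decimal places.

EV(A) = 0.16 × (-3) + 0.68 × 71 + 0.16 × 49 = -0.48 + 48.28 + 7.84 = 55.64
EV(B) = 0.2 × (-22) + 0.72 × 97 + 0.08 × 82 = -4.4 + 69.84 + 6.56 = 72
Overall = 0.03 × 55.64 + 0.97 × 72 = 1.6692 + 69.84 = 71.5092

$71.51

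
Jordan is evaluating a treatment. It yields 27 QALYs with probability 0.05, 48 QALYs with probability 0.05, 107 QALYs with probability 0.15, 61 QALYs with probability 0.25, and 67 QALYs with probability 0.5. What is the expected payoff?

EV = 0.05 × 27 + 0.05 × 48 + 0.15 × 107 + 0.25 × 61 + 0.5 × 67 = 1.35 + 2.4 + 16.05 + 15.25 + 33.5 = 68.55

68.55 QALYs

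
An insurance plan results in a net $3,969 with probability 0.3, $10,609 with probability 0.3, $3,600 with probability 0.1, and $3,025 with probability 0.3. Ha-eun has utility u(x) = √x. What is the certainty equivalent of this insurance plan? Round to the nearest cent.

$5,227.29

E[u] = 0.3·√3969 + 0.3·√10609 + 0.1·√3600 + 0.3·√3025 = 0.3·63 + 0.3·103 + 0.1·60 + 0.3·55 = 72.3
CE = (72.3)² = 5227.29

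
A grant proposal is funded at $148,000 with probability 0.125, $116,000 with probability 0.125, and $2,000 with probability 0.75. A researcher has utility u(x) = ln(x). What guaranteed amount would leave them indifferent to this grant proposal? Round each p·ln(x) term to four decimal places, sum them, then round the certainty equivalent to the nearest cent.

$5,690.20

E[u] = 0.125·ln(148000) + 0.125·ln(116000) + 0.75·ln(2000) = 1.4881 + 1.4577 + 5.7007 = 8.6465
CE = e^8.6465 ≈ 5690.20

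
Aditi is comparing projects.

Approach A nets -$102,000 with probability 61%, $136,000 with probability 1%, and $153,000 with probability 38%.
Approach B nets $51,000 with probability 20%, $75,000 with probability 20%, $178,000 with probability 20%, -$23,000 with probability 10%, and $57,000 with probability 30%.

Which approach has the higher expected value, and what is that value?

Approach B ($75,600)

Approach A = 0.61 × (-102000) + 0.01 × 136000 + 0.38 × 153000 = -62220 + 1360 + 58140 = -2720
Approach B = 0.2 × 51000 + 0.2 × 75000 + 0.2 × 178000 + 0.1 × (-23000) + 0.3 × 57000 = 10200 + 15000 + 35600 − 2300 + 17100 = 75600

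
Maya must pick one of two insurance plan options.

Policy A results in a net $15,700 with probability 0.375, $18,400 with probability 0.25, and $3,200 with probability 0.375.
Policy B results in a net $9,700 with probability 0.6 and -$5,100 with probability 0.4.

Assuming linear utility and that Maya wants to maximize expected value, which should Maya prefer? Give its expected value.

Policy A = 0.375 × 15700 + 0.25 × 18400 + 0.375 × 3200 = 5887.5 + 4600 + 1200 = 11687.5
Policy B = 0.6 × 9700 + 0.4 × (-5100) = 5820 − 2040 = 3780

Policy A ($11,687.50)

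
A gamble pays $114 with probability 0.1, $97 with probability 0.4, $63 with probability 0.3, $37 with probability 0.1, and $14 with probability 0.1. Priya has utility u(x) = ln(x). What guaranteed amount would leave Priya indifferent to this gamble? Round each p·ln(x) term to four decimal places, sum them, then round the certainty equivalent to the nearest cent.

$64.81

E[u] = 0.1·ln(114) + 0.4·ln(97) + 0.3·ln(63) + 0.1·ln(37) + 0.1·ln(14) = 0.4736 + 1.8299 + 1.2429 + 0.3611 + 0.2639 = 4.1714
CE = e^4.1714 ≈ 64.81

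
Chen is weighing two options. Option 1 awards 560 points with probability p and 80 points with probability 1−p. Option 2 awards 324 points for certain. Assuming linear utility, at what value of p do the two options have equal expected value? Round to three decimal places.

p = 0.508

p·560 + (1−p)·80 = 324
480p + 80 = 324
p = (324 − 80) / 480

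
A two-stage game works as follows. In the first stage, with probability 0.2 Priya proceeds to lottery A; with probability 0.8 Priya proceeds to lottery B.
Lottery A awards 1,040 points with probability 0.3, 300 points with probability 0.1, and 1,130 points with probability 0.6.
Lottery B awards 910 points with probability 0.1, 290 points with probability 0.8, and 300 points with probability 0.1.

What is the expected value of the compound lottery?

486.4 points

EV(A) = 0.3 × 1040 + 0.1 × 300 + 0.6 × 1130 = 312 + 30 + 678 = 1020
EV(B) = 0.1 × 910 + 0.8 × 290 + 0.1 × 300 = 91 + 232 + 30 = 353
Overall = 0.2 × 1020 + 0.8 × 353 = 204 + 282.4 = 486.4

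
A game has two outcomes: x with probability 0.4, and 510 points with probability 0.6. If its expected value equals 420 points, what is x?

0.4·x + 0.6·510 = 420
0.4·x = 420 − 306 = 114
x = 114 / 0.4 = 285

x = 285 points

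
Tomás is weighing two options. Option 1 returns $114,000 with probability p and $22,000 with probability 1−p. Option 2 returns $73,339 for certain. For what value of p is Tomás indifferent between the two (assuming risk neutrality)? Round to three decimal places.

p = 0.558

p·114000 + (1−p)·22000 = 73339
92000p + 22000 = 73339
p = (73339 − 22000) / 92000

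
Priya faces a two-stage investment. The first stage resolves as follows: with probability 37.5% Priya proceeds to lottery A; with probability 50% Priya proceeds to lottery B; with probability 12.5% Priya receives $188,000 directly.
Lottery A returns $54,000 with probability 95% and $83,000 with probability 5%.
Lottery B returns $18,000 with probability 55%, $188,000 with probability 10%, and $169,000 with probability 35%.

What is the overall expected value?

EV(A) = 0.95 × 54000 + 0.05 × 83000 = 51300 + 4150 = 55450
EV(B) = 0.55 × 18000 + 0.1 × 188000 + 0.35 × 169000 = 9900 + 18800 + 59150 = 87850
Branch C: 188000 (certain)
Overall = 0.375 × 55450 + 0.5 × 87850 + 0.125 × 188000 = 20793.75 + 43925 + 23500 = 88218.75

$88,218.75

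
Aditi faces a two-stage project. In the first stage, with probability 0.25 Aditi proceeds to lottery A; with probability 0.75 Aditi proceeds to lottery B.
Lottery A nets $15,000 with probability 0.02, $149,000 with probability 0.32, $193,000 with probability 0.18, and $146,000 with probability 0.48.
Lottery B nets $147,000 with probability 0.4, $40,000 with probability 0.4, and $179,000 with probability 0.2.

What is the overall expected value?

$121,150

EV(A) = 0.02 × 15000 + 0.32 × 149000 + 0.18 × 193000 + 0.48 × 146000 = 300 + 47680 + 34740 + 70080 = 152800
EV(B) = 0.4 × 147000 + 0.4 × 40000 + 0.2 × 179000 = 58800 + 16000 + 35800 = 110600
Overall = 0.25 × 152800 + 0.75 × 110600 = 38200 + 82950 = 121150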